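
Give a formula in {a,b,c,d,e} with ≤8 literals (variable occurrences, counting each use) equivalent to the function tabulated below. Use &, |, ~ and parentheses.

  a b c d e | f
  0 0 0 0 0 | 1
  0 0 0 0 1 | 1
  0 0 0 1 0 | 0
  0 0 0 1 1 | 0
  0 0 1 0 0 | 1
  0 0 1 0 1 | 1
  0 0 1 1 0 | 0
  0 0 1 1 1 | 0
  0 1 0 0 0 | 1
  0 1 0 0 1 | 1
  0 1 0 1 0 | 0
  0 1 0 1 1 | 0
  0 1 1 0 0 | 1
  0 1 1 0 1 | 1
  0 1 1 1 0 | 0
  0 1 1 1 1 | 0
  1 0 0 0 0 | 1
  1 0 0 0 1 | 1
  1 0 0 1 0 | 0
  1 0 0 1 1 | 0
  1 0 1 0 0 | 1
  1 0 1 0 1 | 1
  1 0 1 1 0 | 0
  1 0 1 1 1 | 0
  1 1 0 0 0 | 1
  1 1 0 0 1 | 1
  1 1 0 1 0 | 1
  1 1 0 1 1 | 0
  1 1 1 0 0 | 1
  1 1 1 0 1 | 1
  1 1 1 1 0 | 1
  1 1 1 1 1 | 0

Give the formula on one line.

((~d | (a & d)) & ((b & ~e) | ~d))

  ~d = 11001100110011001100110011001100
  (a & d) = 00000000000000000011001100110011
  (~d | (a & d)) = 11001100110011001111111111111111
  ~e = 10101010101010101010101010101010
  (b & ~e) = 00000000101010100000000010101010
  ((b & ~e) | ~d) = 11001100111011101100110011101110
  ((~d | (a & d)) & ((b & ~e) | ~d)) = 11001100110011001100110011101110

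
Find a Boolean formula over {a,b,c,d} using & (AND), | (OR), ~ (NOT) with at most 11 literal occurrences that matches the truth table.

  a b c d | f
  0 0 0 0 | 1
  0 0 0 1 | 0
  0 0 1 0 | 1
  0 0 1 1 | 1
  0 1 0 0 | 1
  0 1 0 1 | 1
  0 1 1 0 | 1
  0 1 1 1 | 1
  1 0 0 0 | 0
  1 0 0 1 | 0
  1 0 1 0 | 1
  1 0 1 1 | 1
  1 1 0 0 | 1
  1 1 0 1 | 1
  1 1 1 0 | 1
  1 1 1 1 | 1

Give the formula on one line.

  (c | a) = 0011001111111111
  ~a = 1111111100000000
  (~a & b) = 0000111100000000
  ~d = 1010101010101010
  ((~a & b) | ~d) = 1010111110101010
  ((c | a) | ((~a & b) | ~d)) = 1011111111111111
  (b | c) = 0011111100111111
  ((b | c) | ~a) = 1111111100111111
  (((c | a) | ((~a & b) | ~d)) & ((b | c) | ~a)) = 1011111100111111

(((c | a) | ((~a & b) | ~d)) & ((b | c) | ~a))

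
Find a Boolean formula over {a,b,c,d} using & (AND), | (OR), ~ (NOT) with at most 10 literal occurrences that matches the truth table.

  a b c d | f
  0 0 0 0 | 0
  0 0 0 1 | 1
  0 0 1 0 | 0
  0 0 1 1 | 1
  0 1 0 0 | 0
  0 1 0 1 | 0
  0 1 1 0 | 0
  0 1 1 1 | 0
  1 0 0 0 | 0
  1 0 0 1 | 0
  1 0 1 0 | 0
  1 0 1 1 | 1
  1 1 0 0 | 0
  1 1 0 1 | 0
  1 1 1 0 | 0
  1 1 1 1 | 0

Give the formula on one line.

  ~b = 1111000011110000
  ~c = 1100110011001100
  ~a = 1111111100000000
  (~c & ~a) = 1100110000000000
  (~b | a) = 1111000011111111
  (c & (~b | a)) = 0011000000110011
  ((c & (~b | a)) | d) = 0111010101110111
  ((~c & ~a) & ((c & (~b | a)) | d)) = 0100010000000000
  (d & c) = 0001000100010001
  (((~c & ~a) & ((c & (~b | a)) | d)) | (d & c)) = 0101010100010001
  (~b & (((~c & ~a) & ((c & (~b | a)) | d)) | (d & c))) = 0101000000010000

(~b & (((~c & ~a) & ((c & (~b | a)) | d)) | (d & c)))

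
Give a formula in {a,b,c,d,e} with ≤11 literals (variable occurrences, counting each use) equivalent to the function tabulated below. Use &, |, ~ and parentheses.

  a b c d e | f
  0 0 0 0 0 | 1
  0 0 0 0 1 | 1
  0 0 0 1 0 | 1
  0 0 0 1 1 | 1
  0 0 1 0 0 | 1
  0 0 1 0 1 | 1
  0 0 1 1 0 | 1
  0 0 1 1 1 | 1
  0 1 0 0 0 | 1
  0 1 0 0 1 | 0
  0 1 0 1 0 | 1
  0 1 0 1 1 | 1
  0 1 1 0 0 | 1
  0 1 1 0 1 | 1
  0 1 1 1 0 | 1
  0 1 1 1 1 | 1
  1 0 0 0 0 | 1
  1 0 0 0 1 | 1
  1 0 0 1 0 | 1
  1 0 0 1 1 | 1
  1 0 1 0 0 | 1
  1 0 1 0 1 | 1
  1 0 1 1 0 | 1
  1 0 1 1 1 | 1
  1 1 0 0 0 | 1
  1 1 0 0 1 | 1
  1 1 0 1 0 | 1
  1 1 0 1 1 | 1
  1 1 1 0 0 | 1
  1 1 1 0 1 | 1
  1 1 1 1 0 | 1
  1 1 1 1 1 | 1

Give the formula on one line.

  (b & e) = 00000000010101010000000001010101
  ~b = 11111111000000001111111100000000
  (c | ~b) = 11111111000011111111111100001111
  ((b & e) | (c | ~b)) = 11111111010111111111111101011111
  (d | c) = 00111111001111110011111100111111
  (((b & e) | (c | ~b)) & (d | c)) = 00111111000111110011111100011111
  (a | (((b & e) | (c | ~b)) & (d | c))) = 00111111000111111111111111111111
  ~e = 10101010101010101010101010101010
  (~e | ~b) = 11111111101010101111111110101010
  ((a | (((b & e) | (c | ~b)) & (d | c))) | (~e | ~b)) = 11111111101111111111111111111111

((a | (((b & e) | (c | ~b)) & (d | c))) | (~e | ~b))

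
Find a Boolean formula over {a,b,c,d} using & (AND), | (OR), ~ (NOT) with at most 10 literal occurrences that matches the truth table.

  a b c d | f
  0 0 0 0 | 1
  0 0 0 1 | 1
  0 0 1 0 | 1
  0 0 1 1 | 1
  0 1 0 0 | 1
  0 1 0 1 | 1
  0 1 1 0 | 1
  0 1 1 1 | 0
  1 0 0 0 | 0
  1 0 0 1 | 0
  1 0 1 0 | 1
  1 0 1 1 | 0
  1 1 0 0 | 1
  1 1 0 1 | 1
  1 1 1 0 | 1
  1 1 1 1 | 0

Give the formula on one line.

  ~c = 1100110011001100
  (d | ~c) = 1101110111011101
  ~a = 1111111100000000
  ((d | ~c) & ~a) = 1101110100000000
  ~b = 1111000011110000
  (((d | ~c) & ~a) & ~b) = 1101000000000000
  ~d = 1010101010101010
  (~c | ~d) = 1110111011101110
  (b | c) = 0011111100111111
  ((~c | ~d) & (b | c)) = 0010111000101110
  ((((d | ~c) & ~a) & ~b) | ((~c | ~d) & (b | c))) = 1111111000101110

((((d | ~c) & ~a) & ~b) | ((~c | ~d) & (b | c)))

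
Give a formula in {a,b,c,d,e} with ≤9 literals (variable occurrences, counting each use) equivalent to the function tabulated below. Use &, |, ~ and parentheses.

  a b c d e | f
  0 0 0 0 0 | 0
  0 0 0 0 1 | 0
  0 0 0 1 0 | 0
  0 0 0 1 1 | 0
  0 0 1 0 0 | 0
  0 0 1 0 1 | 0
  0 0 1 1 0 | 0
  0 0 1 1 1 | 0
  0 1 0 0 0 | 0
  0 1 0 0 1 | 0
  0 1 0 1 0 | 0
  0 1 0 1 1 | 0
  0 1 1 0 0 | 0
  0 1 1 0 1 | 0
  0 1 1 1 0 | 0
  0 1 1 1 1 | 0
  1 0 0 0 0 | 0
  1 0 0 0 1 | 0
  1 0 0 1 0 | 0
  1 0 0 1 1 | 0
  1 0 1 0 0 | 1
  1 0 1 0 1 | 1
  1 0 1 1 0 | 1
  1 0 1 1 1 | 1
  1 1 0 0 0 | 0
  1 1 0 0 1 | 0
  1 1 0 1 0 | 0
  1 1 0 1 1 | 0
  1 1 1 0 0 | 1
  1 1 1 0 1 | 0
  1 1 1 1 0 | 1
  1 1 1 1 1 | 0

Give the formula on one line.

(a & ((c & (~e | a)) & ((c | b) & (~e | (~a | ~b)))))

  ~e = 10101010101010101010101010101010
  (~e | a) = 10101010101010101111111111111111
  (c & (~e | a)) = 00001010000010100000111100001111
  (c | b) = 00001111111111110000111111111111
  ~a = 11111111111111110000000000000000
  ~b = 11111111000000001111111100000000
  (~a | ~b) = 11111111111111111111111100000000
  (~e | (~a | ~b)) = 11111111111111111111111110101010
  ((c | b) & (~e | (~a | ~b))) = 00001111111111110000111110101010
  ((c & (~e | a)) & ((c | b) & (~e | (~a | ~b)))) = 00001010000010100000111100001010
  (a & ((c & (~e | a)) & ((c | b) & (~e | (~a | ~b))))) = 00000000000000000000111100001010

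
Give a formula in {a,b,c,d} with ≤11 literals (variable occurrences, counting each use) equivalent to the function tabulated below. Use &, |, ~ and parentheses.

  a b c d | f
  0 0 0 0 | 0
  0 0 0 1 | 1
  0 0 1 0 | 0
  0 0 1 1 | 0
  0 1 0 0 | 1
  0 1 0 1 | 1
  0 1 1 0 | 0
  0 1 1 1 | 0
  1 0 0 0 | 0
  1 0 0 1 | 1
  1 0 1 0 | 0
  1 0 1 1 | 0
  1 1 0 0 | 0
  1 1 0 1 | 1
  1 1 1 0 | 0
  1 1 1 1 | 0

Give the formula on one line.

  (c | d) = 0111011101110111
  ((c | d) | b) = 0111111101111111
  ~c = 1100110011001100
  (((c | d) | b) & ~c) = 0100110001001100
  ~d = 1010101010101010
  (a & ~d) = 0000000010101010
  ((((c | d) | b) & ~c) | (a & ~d)) = 0100110011101110
  ~a = 1111111100000000
  (~a & b) = 0000111100000000
  (d | (~a & b)) = 0101111101010101
  (((((c | d) | b) & ~c) | (a & ~d)) & (d | (~a & b))) = 0100110001000100

(((((c | d) | b) & ~c) | (a & ~d)) & (d | (~a & b)))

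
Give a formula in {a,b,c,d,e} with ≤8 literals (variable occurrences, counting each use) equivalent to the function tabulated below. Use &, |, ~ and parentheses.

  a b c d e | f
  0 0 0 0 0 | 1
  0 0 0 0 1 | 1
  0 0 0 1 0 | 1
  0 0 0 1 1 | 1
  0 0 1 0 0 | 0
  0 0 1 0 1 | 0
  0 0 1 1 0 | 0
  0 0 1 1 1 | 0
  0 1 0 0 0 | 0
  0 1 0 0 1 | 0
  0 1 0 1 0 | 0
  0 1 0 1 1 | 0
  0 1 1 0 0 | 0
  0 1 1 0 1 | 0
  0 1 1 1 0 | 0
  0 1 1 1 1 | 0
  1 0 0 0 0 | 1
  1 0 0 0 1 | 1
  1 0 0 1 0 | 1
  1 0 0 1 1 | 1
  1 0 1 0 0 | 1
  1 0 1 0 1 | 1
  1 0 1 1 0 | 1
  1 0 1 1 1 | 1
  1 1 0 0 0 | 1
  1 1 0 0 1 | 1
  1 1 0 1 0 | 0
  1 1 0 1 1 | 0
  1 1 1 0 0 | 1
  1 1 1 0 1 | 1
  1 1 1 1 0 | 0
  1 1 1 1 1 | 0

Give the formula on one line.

((~d & a) | ((~c | a) & ~b))

  ~d = 11001100110011001100110011001100
  (~d & a) = 00000000000000001100110011001100
  ~c = 11110000111100001111000011110000
  (~c | a) = 11110000111100001111111111111111
  ~b = 11111111000000001111111100000000
  ((~c | a) & ~b) = 11110000000000001111111100000000
  ((~d & a) | ((~c | a) & ~b)) = 11110000000000001111111111001100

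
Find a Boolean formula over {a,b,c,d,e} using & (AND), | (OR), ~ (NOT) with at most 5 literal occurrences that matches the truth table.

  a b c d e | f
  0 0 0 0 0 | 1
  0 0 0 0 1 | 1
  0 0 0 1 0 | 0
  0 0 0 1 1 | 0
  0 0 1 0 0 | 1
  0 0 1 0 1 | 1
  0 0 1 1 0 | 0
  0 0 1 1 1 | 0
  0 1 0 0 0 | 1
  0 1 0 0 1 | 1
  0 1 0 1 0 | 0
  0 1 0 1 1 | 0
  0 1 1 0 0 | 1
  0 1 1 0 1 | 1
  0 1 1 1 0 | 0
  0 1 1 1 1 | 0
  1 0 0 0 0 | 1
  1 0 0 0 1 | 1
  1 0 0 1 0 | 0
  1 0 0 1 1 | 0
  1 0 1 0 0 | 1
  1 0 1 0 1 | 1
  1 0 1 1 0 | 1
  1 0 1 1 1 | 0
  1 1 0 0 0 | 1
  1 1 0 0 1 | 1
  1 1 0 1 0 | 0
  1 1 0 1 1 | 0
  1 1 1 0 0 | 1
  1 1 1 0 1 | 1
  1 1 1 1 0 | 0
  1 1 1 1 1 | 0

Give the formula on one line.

  ~b = 11111111000000001111111100000000
  ~e = 10101010101010101010101010101010
  (a & ~e) = 00000000000000001010101010101010
  ((a & ~e) & c) = 00000000000000000000101000001010
  (~b & ((a & ~e) & c)) = 00000000000000000000101000000000
  ~d = 11001100110011001100110011001100
  ((~b & ((a & ~e) & c)) | ~d) = 11001100110011001100111011001100

((~b & ((a & ~e) & c)) | ~d)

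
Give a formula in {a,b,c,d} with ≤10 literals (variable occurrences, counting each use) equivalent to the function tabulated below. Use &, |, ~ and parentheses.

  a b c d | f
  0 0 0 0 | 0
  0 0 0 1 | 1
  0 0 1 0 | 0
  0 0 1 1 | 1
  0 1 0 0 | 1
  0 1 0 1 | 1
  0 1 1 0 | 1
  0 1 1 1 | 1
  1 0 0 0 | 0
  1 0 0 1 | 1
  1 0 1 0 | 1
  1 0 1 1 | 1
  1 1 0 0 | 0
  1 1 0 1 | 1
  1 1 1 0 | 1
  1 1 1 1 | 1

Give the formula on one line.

(d | ((~a & (b | ((d & ~b) & a))) | (c & a)))

  ~a = 1111111100000000
  ~b = 1111000011110000
  (d & ~b) = 0101000001010000
  ((d & ~b) & a) = 0000000001010000
  (b | ((d & ~b) & a)) = 0000111101011111
  (~a & (b | ((d & ~b) & a))) = 0000111100000000
  (c & a) = 0000000000110011
  ((~a & (b | ((d & ~b) & a))) | (c & a)) = 0000111100110011
  (d | ((~a & (b | ((d & ~b) & a))) | (c & a))) = 0101111101110111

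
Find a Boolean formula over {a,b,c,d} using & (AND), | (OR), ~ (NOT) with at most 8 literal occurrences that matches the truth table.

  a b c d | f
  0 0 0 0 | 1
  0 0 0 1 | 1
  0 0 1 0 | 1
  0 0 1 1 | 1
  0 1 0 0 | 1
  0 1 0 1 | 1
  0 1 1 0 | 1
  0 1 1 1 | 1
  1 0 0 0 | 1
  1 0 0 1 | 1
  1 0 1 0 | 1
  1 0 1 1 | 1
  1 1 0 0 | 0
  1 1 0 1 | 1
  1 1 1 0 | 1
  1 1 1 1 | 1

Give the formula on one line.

  ~a = 1111111100000000
  (c & a) = 0000000000110011
  (c & b) = 0000001100000011
  ((c & b) | d) = 0101011101010111
  ((c & a) | ((c & b) | d)) = 0101011101110111
  (~a | ((c & a) | ((c & b) | d))) = 1111111101110111
  ~b = 1111000011110000
  (~b & a) = 0000000011110000
  ((~a | ((c & a) | ((c & b) | d))) | (~b & a)) = 1111111111110111

((~a | ((c & a) | ((c & b) | d))) | (~b & a))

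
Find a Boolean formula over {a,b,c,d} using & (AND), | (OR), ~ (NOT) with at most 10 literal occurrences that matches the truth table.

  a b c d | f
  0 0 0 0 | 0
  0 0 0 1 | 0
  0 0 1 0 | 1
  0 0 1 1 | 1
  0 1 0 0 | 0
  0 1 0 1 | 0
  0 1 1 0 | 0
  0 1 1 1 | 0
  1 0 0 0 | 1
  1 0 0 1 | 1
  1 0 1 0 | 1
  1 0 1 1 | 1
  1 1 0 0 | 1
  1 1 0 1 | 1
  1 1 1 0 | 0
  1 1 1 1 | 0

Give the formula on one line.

  ~b = 1111000011110000
  (a | d) = 0101010111111111
  ((a | d) & b) = 0000010100001111
  (c | ((a | d) & b)) = 0011011100111111
  (~b & (c | ((a | d) & b))) = 0011000000110000
  ~c = 1100110011001100
  (a & ~c) = 0000000011001100
  ((~b & (c | ((a | d) & b))) | (a & ~c)) = 0011000011111100

((~b & (c | ((a | d) & b))) | (a & ~c))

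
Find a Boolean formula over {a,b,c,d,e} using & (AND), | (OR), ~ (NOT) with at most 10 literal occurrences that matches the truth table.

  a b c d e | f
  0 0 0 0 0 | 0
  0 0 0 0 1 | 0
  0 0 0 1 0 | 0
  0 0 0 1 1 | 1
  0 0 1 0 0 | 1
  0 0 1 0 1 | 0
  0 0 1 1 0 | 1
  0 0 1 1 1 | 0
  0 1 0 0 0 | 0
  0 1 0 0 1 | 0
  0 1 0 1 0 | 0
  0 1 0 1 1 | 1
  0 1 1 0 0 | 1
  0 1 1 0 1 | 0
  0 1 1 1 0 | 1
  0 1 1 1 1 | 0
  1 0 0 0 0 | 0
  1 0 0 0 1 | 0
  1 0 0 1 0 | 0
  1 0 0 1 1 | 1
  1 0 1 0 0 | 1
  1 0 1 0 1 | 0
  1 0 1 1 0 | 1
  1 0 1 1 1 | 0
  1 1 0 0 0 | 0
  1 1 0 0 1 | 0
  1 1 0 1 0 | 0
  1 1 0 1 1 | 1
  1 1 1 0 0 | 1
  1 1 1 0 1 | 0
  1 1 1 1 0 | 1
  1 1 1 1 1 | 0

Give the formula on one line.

  ~e = 10101010101010101010101010101010
  ~d = 11001100110011001100110011001100
  (a & ~d) = 00000000000000001100110011001100
  (~e | (a & ~d)) = 10101010101010101110111011101110
  ((~e | (a & ~d)) & c) = 00001010000010100000111000001110
  (((~e | (a & ~d)) & c) & ~e) = 00001010000010100000101000001010
  ~c = 11110000111100001111000011110000
  (c | d) = 00111111001111110011111100111111
  (~c & (c | d)) = 00110000001100000011000000110000
  (e & (~c & (c | d))) = 00010000000100000001000000010000
  ((((~e | (a & ~d)) & c) & ~e) | (e & (~c & (c | d)))) = 00011010000110100001101000011010

((((~e | (a & ~d)) & c) & ~e) | (e & (~c & (c | d))))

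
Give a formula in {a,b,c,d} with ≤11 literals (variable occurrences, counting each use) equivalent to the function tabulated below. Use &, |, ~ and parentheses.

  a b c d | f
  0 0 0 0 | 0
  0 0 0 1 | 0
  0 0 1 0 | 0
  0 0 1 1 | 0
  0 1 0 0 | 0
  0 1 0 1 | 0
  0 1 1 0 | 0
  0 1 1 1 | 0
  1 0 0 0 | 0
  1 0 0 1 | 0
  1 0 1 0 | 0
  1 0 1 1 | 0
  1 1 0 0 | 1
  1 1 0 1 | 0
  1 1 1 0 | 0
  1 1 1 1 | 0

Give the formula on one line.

  ~a = 1111111100000000
  (b | ~a) = 1111111100001111
  ~d = 1010101010101010
  ((b | ~a) & ~d) = 1010101000001010
  (((b | ~a) & ~d) & a) = 0000000000001010
  ~c = 1100110011001100
  (~c | d) = 1101110111011101
  ((~c | d) & ~a) = 1101110100000000
  (~c | ((~c | d) & ~a)) = 1101110111001100
  ((((b | ~a) & ~d) & a) & (~c | ((~c | d) & ~a))) = 0000000000001000

((((b | ~a) & ~d) & a) & (~c | ((~c | d) & ~a)))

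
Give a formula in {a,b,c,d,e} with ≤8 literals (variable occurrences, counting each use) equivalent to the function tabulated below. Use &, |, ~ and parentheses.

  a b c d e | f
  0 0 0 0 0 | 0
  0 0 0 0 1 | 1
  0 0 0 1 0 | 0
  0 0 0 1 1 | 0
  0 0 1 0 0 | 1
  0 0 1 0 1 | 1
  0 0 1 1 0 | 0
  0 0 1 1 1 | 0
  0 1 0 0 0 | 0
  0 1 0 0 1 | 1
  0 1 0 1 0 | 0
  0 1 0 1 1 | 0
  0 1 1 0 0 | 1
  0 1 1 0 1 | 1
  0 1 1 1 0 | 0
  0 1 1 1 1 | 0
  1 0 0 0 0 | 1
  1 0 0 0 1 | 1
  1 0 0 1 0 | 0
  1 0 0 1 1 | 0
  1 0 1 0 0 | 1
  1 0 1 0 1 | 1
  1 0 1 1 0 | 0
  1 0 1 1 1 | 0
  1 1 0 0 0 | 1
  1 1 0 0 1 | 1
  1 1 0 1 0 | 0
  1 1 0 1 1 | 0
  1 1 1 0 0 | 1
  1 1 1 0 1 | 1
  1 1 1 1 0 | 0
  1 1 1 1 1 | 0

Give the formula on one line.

(~d & ((a & ~c) | (e | c)))

  ~d = 11001100110011001100110011001100
  ~c = 11110000111100001111000011110000
  (a & ~c) = 00000000000000001111000011110000
  (e | c) = 01011111010111110101111101011111
  ((a & ~c) | (e | c)) = 01011111010111111111111111111111
  (~d & ((a & ~c) | (e | c))) = 01001100010011001100110011001100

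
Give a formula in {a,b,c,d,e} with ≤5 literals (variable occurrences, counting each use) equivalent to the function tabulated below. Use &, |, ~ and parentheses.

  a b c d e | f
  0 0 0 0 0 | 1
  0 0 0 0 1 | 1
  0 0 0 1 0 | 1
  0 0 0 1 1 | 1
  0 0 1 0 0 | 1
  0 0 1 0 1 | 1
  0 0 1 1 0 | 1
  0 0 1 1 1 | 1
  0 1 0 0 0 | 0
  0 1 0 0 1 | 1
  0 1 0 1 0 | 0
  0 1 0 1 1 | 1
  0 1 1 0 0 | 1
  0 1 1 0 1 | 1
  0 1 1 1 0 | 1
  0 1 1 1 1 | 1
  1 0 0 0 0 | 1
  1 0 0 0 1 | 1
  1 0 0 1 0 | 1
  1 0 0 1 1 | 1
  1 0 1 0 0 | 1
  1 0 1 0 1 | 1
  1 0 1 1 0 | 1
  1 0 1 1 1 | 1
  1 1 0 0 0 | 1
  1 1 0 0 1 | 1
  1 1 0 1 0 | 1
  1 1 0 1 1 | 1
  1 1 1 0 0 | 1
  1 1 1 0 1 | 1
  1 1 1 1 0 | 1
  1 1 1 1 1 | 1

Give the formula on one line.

(((e | c) | (b & a)) | ~b)

  (e | c) = 01011111010111110101111101011111
  (b & a) = 00000000000000000000000011111111
  ((e | c) | (b & a)) = 01011111010111110101111111111111
  ~b = 11111111000000001111111100000000
  (((e | c) | (b & a)) | ~b) = 11111111010111111111111111111111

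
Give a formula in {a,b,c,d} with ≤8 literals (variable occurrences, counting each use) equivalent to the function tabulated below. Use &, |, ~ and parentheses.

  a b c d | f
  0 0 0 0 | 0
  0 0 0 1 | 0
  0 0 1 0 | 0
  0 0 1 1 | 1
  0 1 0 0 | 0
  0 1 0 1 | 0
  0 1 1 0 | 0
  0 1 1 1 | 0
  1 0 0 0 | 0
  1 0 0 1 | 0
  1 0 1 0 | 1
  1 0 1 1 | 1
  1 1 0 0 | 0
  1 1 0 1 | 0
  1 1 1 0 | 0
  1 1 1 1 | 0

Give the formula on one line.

  ~b = 1111000011110000
  (c & ~b) = 0011000000110000
  ~c = 1100110011001100
  (d | ~c) = 1101110111011101
  (a | (d | ~c)) = 1101110111111111
  ((c & ~b) & (a | (d | ~c))) = 0001000000110000

((c & ~b) & (a | (d | ~c)))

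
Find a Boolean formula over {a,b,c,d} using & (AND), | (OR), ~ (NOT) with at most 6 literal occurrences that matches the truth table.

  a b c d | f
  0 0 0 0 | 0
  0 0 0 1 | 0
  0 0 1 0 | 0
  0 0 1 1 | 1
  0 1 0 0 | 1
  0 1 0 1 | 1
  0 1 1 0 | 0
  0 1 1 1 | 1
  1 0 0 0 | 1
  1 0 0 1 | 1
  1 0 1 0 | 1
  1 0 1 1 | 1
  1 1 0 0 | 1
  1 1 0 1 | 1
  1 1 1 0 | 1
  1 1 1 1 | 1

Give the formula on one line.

(((a | c) | b) & ((a | ~c) | d))

  (a | c) = 0011001111111111
  ((a | c) | b) = 0011111111111111
  ~c = 1100110011001100
  (a | ~c) = 1100110011111111
  ((a | ~c) | d) = 1101110111111111
  (((a | c) | b) & ((a | ~c) | d)) = 0001110111111111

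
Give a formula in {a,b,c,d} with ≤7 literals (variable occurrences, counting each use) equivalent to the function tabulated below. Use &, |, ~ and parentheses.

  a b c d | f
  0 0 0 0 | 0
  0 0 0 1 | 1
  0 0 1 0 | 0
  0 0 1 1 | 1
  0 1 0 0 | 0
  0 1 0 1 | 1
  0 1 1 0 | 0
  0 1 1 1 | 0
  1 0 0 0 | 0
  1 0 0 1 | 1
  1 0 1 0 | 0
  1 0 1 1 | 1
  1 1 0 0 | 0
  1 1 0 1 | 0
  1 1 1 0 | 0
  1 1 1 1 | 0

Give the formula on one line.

((~a | ~b) & (((~c | (c & ~d)) | ~b) & d))

  ~a = 1111111100000000
  ~b = 1111000011110000
  (~a | ~b) = 1111111111110000
  ~c = 1100110011001100
  ~d = 1010101010101010
  (c & ~d) = 0010001000100010
  (~c | (c & ~d)) = 1110111011101110
  ((~c | (c & ~d)) | ~b) = 1111111011111110
  (((~c | (c & ~d)) | ~b) & d) = 0101010001010100
  ((~a | ~b) & (((~c | (c & ~d)) | ~b) & d)) = 0101010001010000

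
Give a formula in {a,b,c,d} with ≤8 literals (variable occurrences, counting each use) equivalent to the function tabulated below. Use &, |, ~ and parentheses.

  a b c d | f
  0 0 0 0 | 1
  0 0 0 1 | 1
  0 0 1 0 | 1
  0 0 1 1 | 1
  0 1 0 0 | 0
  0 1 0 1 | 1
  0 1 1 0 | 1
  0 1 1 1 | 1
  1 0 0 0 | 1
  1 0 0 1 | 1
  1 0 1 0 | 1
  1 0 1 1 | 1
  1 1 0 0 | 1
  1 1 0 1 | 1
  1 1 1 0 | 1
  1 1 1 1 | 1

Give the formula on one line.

(((~b | a) | c) | (d & ~a))

  ~b = 1111000011110000
  (~b | a) = 1111000011111111
  ((~b | a) | c) = 1111001111111111
  ~a = 1111111100000000
  (d & ~a) = 0101010100000000
  (((~b | a) | c) | (d & ~a)) = 1111011111111111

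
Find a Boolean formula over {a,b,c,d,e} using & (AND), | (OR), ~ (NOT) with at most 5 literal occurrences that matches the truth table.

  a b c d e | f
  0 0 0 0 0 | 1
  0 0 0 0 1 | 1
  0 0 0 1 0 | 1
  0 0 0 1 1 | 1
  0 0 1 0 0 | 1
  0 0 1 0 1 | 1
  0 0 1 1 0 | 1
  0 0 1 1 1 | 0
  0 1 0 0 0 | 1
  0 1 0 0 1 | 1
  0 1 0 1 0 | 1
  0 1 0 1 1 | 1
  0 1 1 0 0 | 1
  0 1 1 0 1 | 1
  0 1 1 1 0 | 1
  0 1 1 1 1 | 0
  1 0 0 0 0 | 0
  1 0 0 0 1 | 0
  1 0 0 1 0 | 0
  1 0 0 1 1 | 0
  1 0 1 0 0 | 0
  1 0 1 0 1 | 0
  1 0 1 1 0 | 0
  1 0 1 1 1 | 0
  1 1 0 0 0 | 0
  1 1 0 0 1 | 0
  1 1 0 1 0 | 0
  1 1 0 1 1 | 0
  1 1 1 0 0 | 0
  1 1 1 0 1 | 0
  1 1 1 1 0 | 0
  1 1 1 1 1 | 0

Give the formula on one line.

(~a & (~c | (~d | ~e)))

  ~a = 11111111111111110000000000000000
  ~c = 11110000111100001111000011110000
  ~d = 11001100110011001100110011001100
  ~e = 10101010101010101010101010101010
  (~d | ~e) = 11101110111011101110111011101110
  (~c | (~d | ~e)) = 11111110111111101111111011111110
  (~a & (~c | (~d | ~e))) = 11111110111111100000000000000000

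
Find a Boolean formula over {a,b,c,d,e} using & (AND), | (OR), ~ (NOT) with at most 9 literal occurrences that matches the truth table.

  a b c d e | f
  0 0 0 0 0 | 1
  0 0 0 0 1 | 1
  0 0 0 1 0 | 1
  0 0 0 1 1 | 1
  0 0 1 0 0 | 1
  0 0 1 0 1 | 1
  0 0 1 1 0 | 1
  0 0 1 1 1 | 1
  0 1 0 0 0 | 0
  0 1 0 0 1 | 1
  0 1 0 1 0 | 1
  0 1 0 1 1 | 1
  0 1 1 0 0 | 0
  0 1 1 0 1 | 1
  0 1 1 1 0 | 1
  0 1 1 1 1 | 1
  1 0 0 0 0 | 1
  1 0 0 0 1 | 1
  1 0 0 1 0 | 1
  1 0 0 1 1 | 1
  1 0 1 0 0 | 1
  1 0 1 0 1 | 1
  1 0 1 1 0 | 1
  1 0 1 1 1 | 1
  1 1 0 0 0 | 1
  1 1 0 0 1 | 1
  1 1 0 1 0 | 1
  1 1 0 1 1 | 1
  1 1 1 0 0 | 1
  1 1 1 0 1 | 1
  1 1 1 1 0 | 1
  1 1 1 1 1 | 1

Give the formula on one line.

  ~b = 11111111000000001111111100000000
  (b & a) = 00000000000000000000000011111111
  (~b | (b & a)) = 11111111000000001111111111111111
  (d & b) = 00000000001100110000000000110011
  ((d & b) | ~b) = 11111111001100111111111100110011
  (((d & b) | ~b) | e) = 11111111011101111111111101110111
  ((~b | (b & a)) | (((d & b) | ~b) | e)) = 11111111011101111111111111111111

((~b | (b & a)) | (((d & b) | ~b) | e))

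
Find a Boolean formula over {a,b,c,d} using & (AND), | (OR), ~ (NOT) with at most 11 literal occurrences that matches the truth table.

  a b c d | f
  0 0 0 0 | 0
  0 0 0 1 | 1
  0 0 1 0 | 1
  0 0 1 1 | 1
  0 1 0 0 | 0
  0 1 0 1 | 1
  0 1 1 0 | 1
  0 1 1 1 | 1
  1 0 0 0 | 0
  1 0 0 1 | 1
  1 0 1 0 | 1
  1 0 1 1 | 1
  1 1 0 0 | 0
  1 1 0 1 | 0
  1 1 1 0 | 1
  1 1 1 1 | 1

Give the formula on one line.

(((b & ~a) & d) | ((d | c) & (c | (~d | ~b))))

  ~a = 1111111100000000
  (b & ~a) = 0000111100000000
  ((b & ~a) & d) = 0000010100000000
  (d | c) = 0111011101110111
  ~d = 1010101010101010
  ~b = 1111000011110000
  (~d | ~b) = 1111101011111010
  (c | (~d | ~b)) = 1111101111111011
  ((d | c) & (c | (~d | ~b))) = 0111001101110011
  (((b & ~a) & d) | ((d | c) & (c | (~d | ~b)))) = 0111011101110011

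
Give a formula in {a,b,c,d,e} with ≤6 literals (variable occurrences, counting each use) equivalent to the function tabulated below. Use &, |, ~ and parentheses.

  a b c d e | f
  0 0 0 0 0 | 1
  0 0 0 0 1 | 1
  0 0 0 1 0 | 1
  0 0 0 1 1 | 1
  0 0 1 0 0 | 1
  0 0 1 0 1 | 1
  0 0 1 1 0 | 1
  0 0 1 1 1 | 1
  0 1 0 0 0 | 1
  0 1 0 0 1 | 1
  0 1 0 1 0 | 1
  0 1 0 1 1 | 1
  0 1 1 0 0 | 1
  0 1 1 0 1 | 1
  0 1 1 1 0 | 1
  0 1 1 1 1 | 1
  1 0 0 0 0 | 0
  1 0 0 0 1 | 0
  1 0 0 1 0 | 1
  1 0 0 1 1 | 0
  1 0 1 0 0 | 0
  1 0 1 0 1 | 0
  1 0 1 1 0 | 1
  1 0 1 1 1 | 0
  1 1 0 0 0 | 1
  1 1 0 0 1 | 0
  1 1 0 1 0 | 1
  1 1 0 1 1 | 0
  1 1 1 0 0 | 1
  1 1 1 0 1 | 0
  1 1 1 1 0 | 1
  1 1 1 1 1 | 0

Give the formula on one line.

(~a | (~e & (d | b)))

  ~a = 11111111111111110000000000000000
  ~e = 10101010101010101010101010101010
  (d | b) = 00110011111111110011001111111111
  (~e & (d | b)) = 00100010101010100010001010101010
  (~a | (~e & (d | b))) = 11111111111111110010001010101010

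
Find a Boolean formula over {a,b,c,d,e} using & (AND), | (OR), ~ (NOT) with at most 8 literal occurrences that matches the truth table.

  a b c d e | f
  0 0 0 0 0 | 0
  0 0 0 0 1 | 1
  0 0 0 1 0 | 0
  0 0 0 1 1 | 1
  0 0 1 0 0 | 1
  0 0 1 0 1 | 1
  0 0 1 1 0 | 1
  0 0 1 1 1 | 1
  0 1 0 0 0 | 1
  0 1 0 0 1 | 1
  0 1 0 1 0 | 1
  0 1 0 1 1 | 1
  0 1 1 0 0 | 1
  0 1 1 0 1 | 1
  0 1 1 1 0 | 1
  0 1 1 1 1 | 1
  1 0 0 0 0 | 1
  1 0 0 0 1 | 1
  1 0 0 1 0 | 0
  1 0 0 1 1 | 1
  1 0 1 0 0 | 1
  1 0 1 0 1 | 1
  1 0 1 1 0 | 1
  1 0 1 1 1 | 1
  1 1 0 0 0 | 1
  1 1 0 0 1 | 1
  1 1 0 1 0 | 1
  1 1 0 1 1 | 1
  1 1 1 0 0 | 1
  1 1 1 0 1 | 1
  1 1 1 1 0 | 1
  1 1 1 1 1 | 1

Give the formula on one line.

  ~e = 10101010101010101010101010101010
  (a & ~e) = 00000000000000001010101010101010
  ~d = 11001100110011001100110011001100
  ((a & ~e) & ~d) = 00000000000000001000100010001000
  (b | c) = 00001111111111110000111111111111
  (e | (b | c)) = 01011111111111110101111111111111
  (((a & ~e) & ~d) | (e | (b | c))) = 01011111111111111101111111111111

(((a & ~e) & ~d) | (e | (b | c)))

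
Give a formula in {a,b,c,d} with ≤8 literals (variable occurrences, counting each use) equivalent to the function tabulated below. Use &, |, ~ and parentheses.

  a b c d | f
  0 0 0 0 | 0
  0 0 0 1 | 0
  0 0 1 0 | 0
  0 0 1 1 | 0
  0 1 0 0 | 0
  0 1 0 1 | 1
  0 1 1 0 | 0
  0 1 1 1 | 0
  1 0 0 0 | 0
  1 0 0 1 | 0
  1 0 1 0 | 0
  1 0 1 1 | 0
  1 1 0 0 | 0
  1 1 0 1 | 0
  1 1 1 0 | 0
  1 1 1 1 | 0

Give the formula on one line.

  ~c = 1100110011001100
  ~a = 1111111100000000
  (~c & ~a) = 1100110000000000
  (~c & d) = 0100010001000100
  ((~c & ~a) & (~c & d)) = 0100010000000000
  (b & ((~c & ~a) & (~c & d))) = 0000010000000000

(b & ((~c & ~a) & (~c & d)))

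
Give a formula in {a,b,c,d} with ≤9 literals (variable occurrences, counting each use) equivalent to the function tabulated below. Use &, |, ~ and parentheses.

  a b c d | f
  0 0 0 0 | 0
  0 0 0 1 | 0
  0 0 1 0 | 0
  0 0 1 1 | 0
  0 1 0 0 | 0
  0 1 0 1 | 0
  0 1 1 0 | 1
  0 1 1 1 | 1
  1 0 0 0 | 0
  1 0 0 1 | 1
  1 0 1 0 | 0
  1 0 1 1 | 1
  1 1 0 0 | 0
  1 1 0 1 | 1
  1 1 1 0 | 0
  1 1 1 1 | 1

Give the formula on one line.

((d | ~a) & (a | (~a & (c & b))))

  ~a = 1111111100000000
  (d | ~a) = 1111111101010101
  (c & b) = 0000001100000011
  (~a & (c & b)) = 0000001100000000
  (a | (~a & (c & b))) = 0000001111111111
  ((d | ~a) & (a | (~a & (c & b)))) = 0000001101010101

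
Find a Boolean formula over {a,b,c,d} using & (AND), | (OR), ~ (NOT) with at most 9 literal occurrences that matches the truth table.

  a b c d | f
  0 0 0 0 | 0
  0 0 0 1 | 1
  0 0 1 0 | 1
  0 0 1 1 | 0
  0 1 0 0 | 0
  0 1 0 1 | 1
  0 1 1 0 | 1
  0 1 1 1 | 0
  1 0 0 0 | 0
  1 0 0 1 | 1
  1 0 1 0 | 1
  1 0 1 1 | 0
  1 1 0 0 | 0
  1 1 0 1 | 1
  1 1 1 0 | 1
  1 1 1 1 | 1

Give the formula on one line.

  ~d = 1010101010101010
  ~b = 1111000011110000
  (~d | ~b) = 1111101011111010
  (c & (~d | ~b)) = 0011001000110010
  ((c & (~d | ~b)) & ~d) = 0010001000100010
  (b & a) = 0000000000001111
  ~c = 1100110011001100
  ((b & a) | ~c) = 1100110011001111
  (((b & a) | ~c) & d) = 0100010001000101
  (((c & (~d | ~b)) & ~d) | (((b & a) | ~c) & d)) = 0110011001100111

(((c & (~d | ~b)) & ~d) | (((b & a) | ~c) & d))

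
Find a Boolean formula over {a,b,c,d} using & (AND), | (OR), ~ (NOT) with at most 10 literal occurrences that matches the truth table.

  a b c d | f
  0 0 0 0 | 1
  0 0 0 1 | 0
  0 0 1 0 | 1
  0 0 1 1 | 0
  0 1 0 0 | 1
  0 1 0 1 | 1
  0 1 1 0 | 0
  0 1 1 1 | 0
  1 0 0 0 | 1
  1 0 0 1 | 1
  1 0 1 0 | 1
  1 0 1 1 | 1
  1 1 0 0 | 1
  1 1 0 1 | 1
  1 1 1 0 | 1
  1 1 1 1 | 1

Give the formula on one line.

  ~b = 1111000011110000
  (d | ~b) = 1111010111110101
  ~c = 1100110011001100
  ((d | ~b) | ~c) = 1111110111111101
  ~d = 1010101010101010
  ~a = 1111111100000000
  (~d & ~a) = 1010101000000000
  (((d | ~b) | ~c) & (~d & ~a)) = 1010100000000000
  (~c & b) = 0000110000001100
  ((((d | ~b) | ~c) & (~d & ~a)) | (~c & b)) = 1010110000001100
  (((((d | ~b) | ~c) & (~d & ~a)) | (~c & b)) | a) = 1010110011111111

(((((d | ~b) | ~c) & (~d & ~a)) | (~c & b)) | a)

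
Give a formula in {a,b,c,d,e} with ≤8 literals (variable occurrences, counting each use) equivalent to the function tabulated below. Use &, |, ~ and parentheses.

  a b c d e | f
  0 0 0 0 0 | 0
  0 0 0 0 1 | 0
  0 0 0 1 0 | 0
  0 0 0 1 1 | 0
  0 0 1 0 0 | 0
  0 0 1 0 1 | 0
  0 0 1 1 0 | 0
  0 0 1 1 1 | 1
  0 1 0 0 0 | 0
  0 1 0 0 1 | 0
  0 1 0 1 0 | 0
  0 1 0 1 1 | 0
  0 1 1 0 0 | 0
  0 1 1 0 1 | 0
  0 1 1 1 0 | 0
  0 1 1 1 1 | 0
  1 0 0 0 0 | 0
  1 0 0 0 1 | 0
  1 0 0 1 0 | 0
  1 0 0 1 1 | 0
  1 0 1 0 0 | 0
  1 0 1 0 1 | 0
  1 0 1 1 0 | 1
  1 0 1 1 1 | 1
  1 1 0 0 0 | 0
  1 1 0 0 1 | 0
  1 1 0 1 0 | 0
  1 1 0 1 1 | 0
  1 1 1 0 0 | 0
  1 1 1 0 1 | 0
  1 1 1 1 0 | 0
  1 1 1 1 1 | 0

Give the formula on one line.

  ~e = 10101010101010101010101010101010
  ~d = 11001100110011001100110011001100
  (~e | ~d) = 11101110111011101110111011101110
  ~c = 11110000111100001111000011110000
  ((~e | ~d) & ~c) = 11100000111000001110000011100000
  ~b = 11111111000000001111111100000000
  (d & ~b) = 00110011000000000011001100000000
  (e | a) = 01010101010101011111111111111111
  ((d & ~b) & (e | a)) = 00010001000000000011001100000000
  (((~e | ~d) & ~c) | ((d & ~b) & (e | a))) = 11110001111000001111001111100000
  ((((~e | ~d) & ~c) | ((d & ~b) & (e | a))) & c) = 00000001000000000000001100000000

((((~e | ~d) & ~c) | ((d & ~b) & (e | a))) & c)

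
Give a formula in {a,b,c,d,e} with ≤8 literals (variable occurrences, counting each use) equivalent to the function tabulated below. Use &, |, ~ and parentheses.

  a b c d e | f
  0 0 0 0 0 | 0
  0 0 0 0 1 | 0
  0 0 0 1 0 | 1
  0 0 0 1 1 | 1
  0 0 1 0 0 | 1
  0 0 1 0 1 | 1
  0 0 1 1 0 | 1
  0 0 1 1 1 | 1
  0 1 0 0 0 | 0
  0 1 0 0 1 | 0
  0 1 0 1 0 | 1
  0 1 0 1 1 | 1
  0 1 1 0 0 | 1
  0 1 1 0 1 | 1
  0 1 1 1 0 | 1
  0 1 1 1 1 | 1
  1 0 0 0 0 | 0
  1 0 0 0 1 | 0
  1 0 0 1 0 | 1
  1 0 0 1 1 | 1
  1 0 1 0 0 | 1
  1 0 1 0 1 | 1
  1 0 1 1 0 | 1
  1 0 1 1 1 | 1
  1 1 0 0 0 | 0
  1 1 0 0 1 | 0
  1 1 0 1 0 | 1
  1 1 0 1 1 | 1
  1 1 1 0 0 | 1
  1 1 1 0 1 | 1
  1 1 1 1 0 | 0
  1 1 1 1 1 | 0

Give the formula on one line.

  ~b = 11111111000000001111111100000000
  ~c = 11110000111100001111000011110000
  (~b | ~c) = 11111111111100001111111111110000
  (d & (~b | ~c)) = 00110011001100000011001100110000
  ~d = 11001100110011001100110011001100
  ~a = 11111111111111110000000000000000
  (~d | ~a) = 11111111111111111100110011001100
  (c & (~d | ~a)) = 00001111000011110000110000001100
  ((d & (~b | ~c)) | (c & (~d | ~a))) = 00111111001111110011111100111100

((d & (~b | ~c)) | (c & (~d | ~a)))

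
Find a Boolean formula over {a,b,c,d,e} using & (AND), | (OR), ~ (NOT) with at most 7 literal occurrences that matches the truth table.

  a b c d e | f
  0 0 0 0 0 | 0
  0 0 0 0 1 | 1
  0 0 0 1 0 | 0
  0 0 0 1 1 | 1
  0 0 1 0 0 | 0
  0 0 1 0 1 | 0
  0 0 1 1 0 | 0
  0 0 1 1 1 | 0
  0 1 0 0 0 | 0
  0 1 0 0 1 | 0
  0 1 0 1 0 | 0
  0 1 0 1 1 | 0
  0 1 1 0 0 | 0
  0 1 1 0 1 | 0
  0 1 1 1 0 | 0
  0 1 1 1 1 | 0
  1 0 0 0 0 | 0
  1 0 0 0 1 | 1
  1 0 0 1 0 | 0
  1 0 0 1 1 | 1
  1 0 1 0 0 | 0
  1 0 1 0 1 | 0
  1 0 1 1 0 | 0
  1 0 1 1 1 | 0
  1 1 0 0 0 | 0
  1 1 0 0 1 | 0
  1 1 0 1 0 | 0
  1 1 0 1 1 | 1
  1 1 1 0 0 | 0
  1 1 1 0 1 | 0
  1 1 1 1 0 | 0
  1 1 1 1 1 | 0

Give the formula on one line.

  (a & d) = 00000000000000000011001100110011
  ~b = 11111111000000001111111100000000
  (c | ~b) = 11111111000011111111111100001111
  ((a & d) | (c | ~b)) = 11111111000011111111111100111111
  ~c = 11110000111100001111000011110000
  (e & ~c) = 01010000010100000101000001010000
  (((a & d) | (c | ~b)) & (e & ~c)) = 01010000000000000101000000010000

(((a & d) | (c | ~b)) & (e & ~c))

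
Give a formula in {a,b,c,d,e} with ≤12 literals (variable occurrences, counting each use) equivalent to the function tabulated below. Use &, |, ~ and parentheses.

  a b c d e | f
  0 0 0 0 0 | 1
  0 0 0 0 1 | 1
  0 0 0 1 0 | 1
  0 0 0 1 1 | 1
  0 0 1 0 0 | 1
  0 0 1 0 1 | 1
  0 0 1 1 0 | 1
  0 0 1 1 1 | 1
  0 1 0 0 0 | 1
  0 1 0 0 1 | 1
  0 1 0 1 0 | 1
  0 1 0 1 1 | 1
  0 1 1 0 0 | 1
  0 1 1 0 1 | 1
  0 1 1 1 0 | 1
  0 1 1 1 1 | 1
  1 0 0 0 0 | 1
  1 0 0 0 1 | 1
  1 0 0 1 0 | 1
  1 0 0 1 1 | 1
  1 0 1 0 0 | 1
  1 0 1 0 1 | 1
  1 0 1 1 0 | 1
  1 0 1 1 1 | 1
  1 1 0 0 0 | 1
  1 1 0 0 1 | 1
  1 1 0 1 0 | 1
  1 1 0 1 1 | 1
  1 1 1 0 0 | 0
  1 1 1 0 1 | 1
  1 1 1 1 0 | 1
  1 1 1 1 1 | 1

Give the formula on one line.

  ~b = 11111111000000001111111100000000
  ~a = 11111111111111110000000000000000
  (c & ~a) = 00001111000011110000000000000000
  (b & (c & ~a)) = 00000000000011110000000000000000
  (d & b) = 00000000001100110000000000110011
  ((b & (c & ~a)) | (d & b)) = 00000000001111110000000000110011
  (~b | ((b & (c & ~a)) | (d & b))) = 11111111001111111111111100110011
  ~c = 11110000111100001111000011110000
  (~c | e) = 11110101111101011111010111110101
  (~b | (~c | e)) = 11111111111101011111111111110101
  ((~b | ((b & (c & ~a)) | (d & b))) | (~b | (~c | e))) = 11111111111111111111111111110111

((~b | ((b & (c & ~a)) | (d & b))) | (~b | (~c | e)))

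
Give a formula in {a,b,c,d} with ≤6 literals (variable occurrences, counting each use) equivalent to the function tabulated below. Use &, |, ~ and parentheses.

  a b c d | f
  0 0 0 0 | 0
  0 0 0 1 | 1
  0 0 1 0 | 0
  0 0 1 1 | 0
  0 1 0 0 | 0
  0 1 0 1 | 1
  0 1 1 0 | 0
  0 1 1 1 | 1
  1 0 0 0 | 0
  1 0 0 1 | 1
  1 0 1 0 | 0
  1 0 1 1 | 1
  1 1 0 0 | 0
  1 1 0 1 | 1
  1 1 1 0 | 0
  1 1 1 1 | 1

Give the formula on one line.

((b | (~c | a)) & d)

  ~c = 1100110011001100
  (~c | a) = 1100110011111111
  (b | (~c | a)) = 1100111111111111
  ((b | (~c | a)) & d) = 0100010101010101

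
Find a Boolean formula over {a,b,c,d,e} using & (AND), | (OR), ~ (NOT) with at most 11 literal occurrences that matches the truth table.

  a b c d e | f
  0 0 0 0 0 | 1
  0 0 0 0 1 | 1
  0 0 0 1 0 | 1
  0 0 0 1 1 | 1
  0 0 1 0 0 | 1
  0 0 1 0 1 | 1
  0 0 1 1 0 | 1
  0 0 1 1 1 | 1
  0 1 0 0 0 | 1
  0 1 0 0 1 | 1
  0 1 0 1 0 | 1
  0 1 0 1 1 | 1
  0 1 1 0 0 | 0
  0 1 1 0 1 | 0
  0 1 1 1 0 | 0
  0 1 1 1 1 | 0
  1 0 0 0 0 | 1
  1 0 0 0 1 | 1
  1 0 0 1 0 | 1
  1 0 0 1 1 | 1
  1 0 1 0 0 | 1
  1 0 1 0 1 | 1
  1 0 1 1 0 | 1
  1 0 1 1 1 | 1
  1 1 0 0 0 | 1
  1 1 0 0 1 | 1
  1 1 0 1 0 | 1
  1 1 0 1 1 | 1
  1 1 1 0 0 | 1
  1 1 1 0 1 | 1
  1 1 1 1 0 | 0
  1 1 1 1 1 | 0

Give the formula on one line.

(~b | ((((~d & a) | ~c) & (b | (~c & e))) | (~c & ~d)))

  ~b = 11111111000000001111111100000000
  ~d = 11001100110011001100110011001100
  (~d & a) = 00000000000000001100110011001100
  ~c = 11110000111100001111000011110000
  ((~d & a) | ~c) = 11110000111100001111110011111100
  (~c & e) = 01010000010100000101000001010000
  (b | (~c & e)) = 01010000111111110101000011111111
  (((~d & a) | ~c) & (b | (~c & e))) = 01010000111100000101000011111100
  (~c & ~d) = 11000000110000001100000011000000
  ((((~d & a) | ~c) & (b | (~c & e))) | (~c & ~d)) = 11010000111100001101000011111100
  (~b | ((((~d & a) | ~c) & (b | (~c & e))) | (~c & ~d))) = 11111111111100001111111111111100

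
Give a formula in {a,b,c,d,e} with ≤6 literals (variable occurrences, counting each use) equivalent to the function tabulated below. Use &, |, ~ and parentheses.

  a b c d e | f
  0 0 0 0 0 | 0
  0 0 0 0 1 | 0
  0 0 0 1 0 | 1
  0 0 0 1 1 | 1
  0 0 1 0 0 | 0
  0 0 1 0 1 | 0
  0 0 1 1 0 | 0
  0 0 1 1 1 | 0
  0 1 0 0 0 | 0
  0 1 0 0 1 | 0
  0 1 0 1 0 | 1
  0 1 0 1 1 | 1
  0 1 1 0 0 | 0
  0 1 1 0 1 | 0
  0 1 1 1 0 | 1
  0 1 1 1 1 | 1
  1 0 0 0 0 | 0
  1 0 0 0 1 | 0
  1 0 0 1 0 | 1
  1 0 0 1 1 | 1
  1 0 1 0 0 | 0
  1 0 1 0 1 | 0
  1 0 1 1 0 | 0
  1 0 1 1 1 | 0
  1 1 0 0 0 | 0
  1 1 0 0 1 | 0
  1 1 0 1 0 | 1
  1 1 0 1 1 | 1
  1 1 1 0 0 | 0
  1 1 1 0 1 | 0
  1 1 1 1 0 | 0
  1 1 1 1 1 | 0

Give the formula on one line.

  ~a = 11111111111111110000000000000000
  (~a & b) = 00000000111111110000000000000000
  ~c = 11110000111100001111000011110000
  ((~a & b) | ~c) = 11110000111111111111000011110000
  (((~a & b) | ~c) & d) = 00110000001100110011000000110000

(((~a & b) | ~c) & d)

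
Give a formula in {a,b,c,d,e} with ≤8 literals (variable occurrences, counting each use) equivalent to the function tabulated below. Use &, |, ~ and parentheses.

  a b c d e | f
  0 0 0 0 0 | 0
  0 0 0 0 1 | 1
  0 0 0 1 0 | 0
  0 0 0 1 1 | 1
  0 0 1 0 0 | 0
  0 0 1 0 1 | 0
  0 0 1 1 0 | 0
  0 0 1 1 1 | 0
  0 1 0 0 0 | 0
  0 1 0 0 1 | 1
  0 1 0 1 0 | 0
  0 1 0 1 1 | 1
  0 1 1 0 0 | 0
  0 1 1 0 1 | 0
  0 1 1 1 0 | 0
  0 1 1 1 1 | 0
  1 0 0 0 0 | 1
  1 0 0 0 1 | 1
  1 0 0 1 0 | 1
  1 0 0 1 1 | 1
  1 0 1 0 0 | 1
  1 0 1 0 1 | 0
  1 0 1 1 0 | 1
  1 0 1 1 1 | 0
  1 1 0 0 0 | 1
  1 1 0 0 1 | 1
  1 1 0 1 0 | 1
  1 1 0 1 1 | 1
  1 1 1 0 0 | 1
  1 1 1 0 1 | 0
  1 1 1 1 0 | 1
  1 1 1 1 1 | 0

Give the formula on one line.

(((e | a) & ~c) | (((~c | ~a) | ~e) & a))

  (e | a) = 01010101010101011111111111111111
  ~c = 11110000111100001111000011110000
  ((e | a) & ~c) = 01010000010100001111000011110000
  ~a = 11111111111111110000000000000000
  (~c | ~a) = 11111111111111111111000011110000
  ~e = 10101010101010101010101010101010
  ((~c | ~a) | ~e) = 11111111111111111111101011111010
  (((~c | ~a) | ~e) & a) = 00000000000000001111101011111010
  (((e | a) & ~c) | (((~c | ~a) | ~e) & a)) = 01010000010100001111101011111010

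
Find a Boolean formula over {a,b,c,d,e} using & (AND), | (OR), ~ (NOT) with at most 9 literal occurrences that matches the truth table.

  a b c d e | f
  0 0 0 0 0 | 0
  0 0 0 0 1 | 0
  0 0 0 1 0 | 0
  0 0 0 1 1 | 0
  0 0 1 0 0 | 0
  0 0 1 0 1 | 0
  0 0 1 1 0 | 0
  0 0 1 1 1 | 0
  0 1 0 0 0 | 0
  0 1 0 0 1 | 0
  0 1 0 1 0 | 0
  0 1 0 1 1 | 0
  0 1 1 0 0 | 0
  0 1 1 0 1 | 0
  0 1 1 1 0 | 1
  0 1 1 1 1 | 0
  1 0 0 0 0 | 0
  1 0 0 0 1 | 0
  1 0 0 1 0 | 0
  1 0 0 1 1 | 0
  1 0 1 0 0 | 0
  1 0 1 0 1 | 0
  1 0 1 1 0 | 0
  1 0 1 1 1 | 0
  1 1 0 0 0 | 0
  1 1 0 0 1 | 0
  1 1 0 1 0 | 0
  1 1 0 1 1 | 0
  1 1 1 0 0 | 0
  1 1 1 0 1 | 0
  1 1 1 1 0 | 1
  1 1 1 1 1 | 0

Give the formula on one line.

  ~c = 11110000111100001111000011110000
  (d | ~c) = 11110011111100111111001111110011
  ((d | ~c) & c) = 00000011000000110000001100000011
  (e | d) = 01110111011101110111011101110111
  (a | (e | d)) = 01110111011101111111111111111111
  ((a | (e | d)) & b) = 00000000011101110000000011111111
  (((d | ~c) & c) & ((a | (e | d)) & b)) = 00000000000000110000000000000011
  ~e = 10101010101010101010101010101010
  ((((d | ~c) & c) & ((a | (e | d)) & b)) & ~e) = 00000000000000100000000000000010

((((d | ~c) & c) & ((a | (e | d)) & b)) & ~e)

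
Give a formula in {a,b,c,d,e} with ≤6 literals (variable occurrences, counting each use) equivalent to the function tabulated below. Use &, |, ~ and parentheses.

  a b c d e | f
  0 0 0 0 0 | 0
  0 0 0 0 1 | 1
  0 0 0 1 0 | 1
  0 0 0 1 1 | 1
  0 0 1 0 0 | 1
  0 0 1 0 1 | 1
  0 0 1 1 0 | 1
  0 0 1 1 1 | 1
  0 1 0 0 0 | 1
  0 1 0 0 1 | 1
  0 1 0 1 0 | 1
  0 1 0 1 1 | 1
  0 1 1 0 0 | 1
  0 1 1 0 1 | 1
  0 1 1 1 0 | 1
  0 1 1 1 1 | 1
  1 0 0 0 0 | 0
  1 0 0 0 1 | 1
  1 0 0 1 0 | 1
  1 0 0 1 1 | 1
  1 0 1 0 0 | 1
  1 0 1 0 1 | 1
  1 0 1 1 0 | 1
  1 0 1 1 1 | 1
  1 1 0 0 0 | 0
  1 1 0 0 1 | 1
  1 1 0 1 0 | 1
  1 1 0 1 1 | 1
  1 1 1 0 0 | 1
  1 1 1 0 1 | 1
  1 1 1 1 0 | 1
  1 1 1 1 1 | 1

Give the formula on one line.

  ~a = 11111111111111110000000000000000
  (~a & b) = 00000000111111110000000000000000
  (d | (~a & b)) = 00110011111111110011001100110011
  ~e = 10101010101010101010101010101010
  (c & ~e) = 00001010000010100000101000001010
  ((c & ~e) | e) = 01011111010111110101111101011111
  ((d | (~a & b)) | ((c & ~e) | e)) = 01111111111111110111111101111111

((d | (~a & b)) | ((c & ~e) | e))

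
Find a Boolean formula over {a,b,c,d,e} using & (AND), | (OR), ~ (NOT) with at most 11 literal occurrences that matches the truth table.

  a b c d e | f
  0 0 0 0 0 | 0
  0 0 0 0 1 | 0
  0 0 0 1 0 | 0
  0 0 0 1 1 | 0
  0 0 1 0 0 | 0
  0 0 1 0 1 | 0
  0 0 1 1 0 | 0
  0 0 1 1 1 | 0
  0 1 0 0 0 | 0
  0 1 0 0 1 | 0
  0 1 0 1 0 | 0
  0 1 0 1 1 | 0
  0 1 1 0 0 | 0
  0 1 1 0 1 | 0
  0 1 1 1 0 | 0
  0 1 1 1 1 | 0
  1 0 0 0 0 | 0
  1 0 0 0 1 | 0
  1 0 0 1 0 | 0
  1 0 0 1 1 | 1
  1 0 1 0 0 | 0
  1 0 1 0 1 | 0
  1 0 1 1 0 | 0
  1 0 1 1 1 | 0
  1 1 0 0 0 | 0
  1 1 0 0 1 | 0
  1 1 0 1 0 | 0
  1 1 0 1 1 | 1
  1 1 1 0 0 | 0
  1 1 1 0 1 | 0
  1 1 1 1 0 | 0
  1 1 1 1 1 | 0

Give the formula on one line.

(((((~e | (~c & e)) & a) & ~c) & (e | b)) & (e & d))

  ~e = 10101010101010101010101010101010
  ~c = 11110000111100001111000011110000
  (~c & e) = 01010000010100000101000001010000
  (~e | (~c & e)) = 11111010111110101111101011111010
  ((~e | (~c & e)) & a) = 00000000000000001111101011111010
  (((~e | (~c & e)) & a) & ~c) = 00000000000000001111000011110000
  (e | b) = 01010101111111110101010111111111
  ((((~e | (~c & e)) & a) & ~c) & (e | b)) = 00000000000000000101000011110000
  (e & d) = 00010001000100010001000100010001
  (((((~e | (~c & e)) & a) & ~c) & (e | b)) & (e & d)) = 00000000000000000001000000010000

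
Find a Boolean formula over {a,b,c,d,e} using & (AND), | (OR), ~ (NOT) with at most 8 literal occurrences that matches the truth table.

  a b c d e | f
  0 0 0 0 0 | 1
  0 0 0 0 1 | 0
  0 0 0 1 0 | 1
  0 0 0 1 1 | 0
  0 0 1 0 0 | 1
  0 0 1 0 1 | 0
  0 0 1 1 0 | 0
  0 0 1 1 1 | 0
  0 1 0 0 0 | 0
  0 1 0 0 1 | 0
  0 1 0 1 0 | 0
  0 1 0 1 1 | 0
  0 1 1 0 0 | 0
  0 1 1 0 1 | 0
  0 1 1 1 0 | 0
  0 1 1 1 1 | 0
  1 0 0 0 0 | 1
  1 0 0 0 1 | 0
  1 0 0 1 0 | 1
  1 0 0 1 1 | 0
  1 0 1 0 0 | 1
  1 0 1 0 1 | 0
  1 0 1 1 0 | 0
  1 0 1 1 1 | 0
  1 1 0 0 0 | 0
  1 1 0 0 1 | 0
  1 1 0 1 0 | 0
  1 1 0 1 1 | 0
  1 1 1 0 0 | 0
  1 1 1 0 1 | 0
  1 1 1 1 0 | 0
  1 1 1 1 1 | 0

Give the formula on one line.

  ~b = 11111111000000001111111100000000
  (c | ~b) = 11111111000011111111111100001111
  (e & c) = 00000101000001010000010100000101
  ~d = 11001100110011001100110011001100
  (~d & ~b) = 11001100000000001100110000000000
  ~c = 11110000111100001111000011110000
  ((~d & ~b) | ~c) = 11111100111100001111110011110000
  ((e & c) | ((~d & ~b) | ~c)) = 11111101111101011111110111110101
  ~e = 10101010101010101010101010101010
  (((e & c) | ((~d & ~b) | ~c)) & ~e) = 10101000101000001010100010100000
  ((c | ~b) & (((e & c) | ((~d & ~b) | ~c)) & ~e)) = 10101000000000001010100000000000

((c | ~b) & (((e & c) | ((~d & ~b) | ~c)) & ~e))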